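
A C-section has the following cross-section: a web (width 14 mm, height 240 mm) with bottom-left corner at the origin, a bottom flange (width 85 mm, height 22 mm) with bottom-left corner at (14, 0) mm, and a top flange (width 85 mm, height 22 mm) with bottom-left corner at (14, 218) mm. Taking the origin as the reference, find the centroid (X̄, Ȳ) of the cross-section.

web: A = 14 × 240 = 3360.00, centroid at (7.00, 120.00).
bottom flange: A = 85 × 22 = 1870.00, centroid at (56.50, 11.00).
top flange: A = 85 × 22 = 1870.00, centroid at (56.50, 229.00).
ΣA = 7100.00 mm²
ΣAX̄ = (3360.00)(7.00) + (1870.00)(56.50) + (1870.00)(56.50) = 234830.00 mm³
ΣAȲ = (3360.00)(120.00) + (1870.00)(11.00) + (1870.00)(229.00) = 852000.00 mm³
X̄ = 234830.00 / 7100.00 = 33.07 mm
Ȳ = 852000.00 / 7100.00 = 120.00 mm

X̄ = 33.07 mm, Ȳ = 120.00 mm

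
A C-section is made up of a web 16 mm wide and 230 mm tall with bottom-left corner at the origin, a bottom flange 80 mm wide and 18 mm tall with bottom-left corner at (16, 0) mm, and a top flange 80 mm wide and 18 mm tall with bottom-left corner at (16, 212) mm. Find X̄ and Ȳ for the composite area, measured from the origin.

Part | A | x̄ᵢ | ȳᵢ | A·x̄ᵢ | A·ȳᵢ
web | 3680.00 | 8.00 | 115.00 | 29440.00 | 423200.00
bottom flange | 1440.00 | 56.00 | 9.00 | 80640.00 | 12960.00
top flange | 1440.00 | 56.00 | 221.00 | 80640.00 | 318240.00
Σ | 6560.00 |  |  | 190720.00 | 754400.00
X̄ = 190720.00 / 6560.00 = 29.07 mm
Ȳ = 754400.00 / 6560.00 = 115.00 mm

X̄ = 29.07 mm, Ȳ = 115.00 mm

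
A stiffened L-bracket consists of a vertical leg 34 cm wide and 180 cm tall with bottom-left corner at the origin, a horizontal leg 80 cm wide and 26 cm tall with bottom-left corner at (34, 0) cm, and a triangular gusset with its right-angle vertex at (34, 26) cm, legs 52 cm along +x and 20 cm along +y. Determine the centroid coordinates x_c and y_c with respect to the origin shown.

x_c = 32.64 cm, y_c = 68.21 cm

Part | A | x̄ᵢ | ȳᵢ | A·x̄ᵢ | A·ȳᵢ
vertical leg | 6120.00 | 17.00 | 90.00 | 104040.00 | 550800.00
horizontal leg | 2080.00 | 74.00 | 13.00 | 153920.00 | 27040.00
gusset | 520.00 | 51.33 | 32.67 | 26693.33 | 16986.67
Σ | 8720.00 |  |  | 284653.33 | 594826.67
x_c = 284653.33 / 8720.00 = 32.64 cm
y_c = 594826.67 / 8720.00 = 68.21 cm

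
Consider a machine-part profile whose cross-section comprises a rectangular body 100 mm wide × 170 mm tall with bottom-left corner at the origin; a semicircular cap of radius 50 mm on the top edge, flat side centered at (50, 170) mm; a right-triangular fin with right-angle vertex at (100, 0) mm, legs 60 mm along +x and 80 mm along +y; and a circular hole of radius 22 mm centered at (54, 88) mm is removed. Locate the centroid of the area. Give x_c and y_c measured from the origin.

Part | A | x̄ᵢ | ȳᵢ | A·x̄ᵢ | A·ȳᵢ
rectangular body | 17000.00 | 50.00 | 85.00 | 850000.00 | 1445000.00
semicircular top | 3926.99 | 50.00 | 191.22 | 196349.54 | 750921.77
triangular fin | 2400.00 | 120.00 | 26.67 | 288000.00 | 64000.00
hole | -1520.53 | 54.00 | 88.00 | -82108.67 | -133806.71
Σ | 21806.46 |  |  | 1252240.88 | 2126115.06
x_c = 1252240.88 / 21806.46 = 57.43 mm
y_c = 2126115.06 / 21806.46 = 97.50 mm

x_c = 57.43 mm, y_c = 97.50 mm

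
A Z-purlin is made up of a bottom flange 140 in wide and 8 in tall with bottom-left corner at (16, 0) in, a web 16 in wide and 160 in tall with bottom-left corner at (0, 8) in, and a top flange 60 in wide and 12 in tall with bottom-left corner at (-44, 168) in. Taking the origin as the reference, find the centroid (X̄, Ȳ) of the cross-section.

Part | A | x̄ᵢ | ȳᵢ | A·x̄ᵢ | A·ȳᵢ
bottom flange | 1120.00 | 86.00 | 4.00 | 96320.00 | 4480.00
web | 2560.00 | 8.00 | 88.00 | 20480.00 | 225280.00
top flange | 720.00 | -14.00 | 174.00 | -10080.00 | 125280.00
Σ | 4400.00 |  |  | 106720.00 | 355040.00
X̄ = 106720.00 / 4400.00 = 24.25 in
Ȳ = 355040.00 / 4400.00 = 80.69 in

X̄ = 24.25 in, Ȳ = 80.69 in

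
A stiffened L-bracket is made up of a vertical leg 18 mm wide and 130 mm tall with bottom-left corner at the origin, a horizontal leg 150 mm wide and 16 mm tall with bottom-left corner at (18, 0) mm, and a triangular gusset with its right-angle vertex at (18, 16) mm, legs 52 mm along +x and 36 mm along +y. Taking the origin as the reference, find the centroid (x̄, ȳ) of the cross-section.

x̄ = 48.86 mm, ȳ = 34.80 mm

Part | A | x̄ᵢ | ȳᵢ | A·x̄ᵢ | A·ȳᵢ
vertical leg | 2340.00 | 9.00 | 65.00 | 21060.00 | 152100.00
horizontal leg | 2400.00 | 93.00 | 8.00 | 223200.00 | 19200.00
gusset | 936.00 | 35.33 | 28.00 | 33072.00 | 26208.00
Σ | 5676.00 |  |  | 277332.00 | 197508.00
x̄ = 277332.00 / 5676.00 = 48.86 mm
ȳ = 197508.00 / 5676.00 = 34.80 mm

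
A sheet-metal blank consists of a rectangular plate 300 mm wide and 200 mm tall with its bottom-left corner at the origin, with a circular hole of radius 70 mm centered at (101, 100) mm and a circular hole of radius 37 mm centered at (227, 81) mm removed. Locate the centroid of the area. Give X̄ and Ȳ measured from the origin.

plate: A = 300 × 200 = 60000.00, centroid at (150.00, 100.00).
hole 1: A = −π·70² = -15393.80, centroid at (101.00, 100.00).
hole 2: A = −π·37² = -4300.84, centroid at (227.00, 81.00).
ΣA = 40305.36 mm²
ΣAX̄ = (60000.00)(150.00) + (-15393.80)(101.00) + (-4300.84)(227.00) = 6468935.04 mm³
ΣAȲ = (60000.00)(100.00) + (-15393.80)(100.00) + (-4300.84)(81.00) = 4112251.53 mm³
X̄ = 6468935.04 / 40305.36 = 160.50 mm
Ȳ = 4112251.53 / 40305.36 = 102.03 mm

X̄ = 160.50 mm, Ȳ = 102.03 mm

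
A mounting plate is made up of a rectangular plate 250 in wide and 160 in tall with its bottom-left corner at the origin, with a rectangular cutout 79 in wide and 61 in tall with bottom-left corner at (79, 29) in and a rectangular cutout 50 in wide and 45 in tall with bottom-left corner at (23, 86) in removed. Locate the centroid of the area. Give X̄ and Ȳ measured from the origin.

plate: A = 250 × 160 = 40000.00, centroid at (125.00, 80.00).
hole 1: A = −(79 × 61) = -4819.00, centroid at (118.50, 59.50).
hole 2: A = −(50 × 45) = -2250.00, centroid at (48.00, 108.50).
ΣA = 32931.00 in²
ΣAX̄ = (40000.00)(125.00) + (-4819.00)(118.50) + (-2250.00)(48.00) = 4320948.50 in³
ΣAȲ = (40000.00)(80.00) + (-4819.00)(59.50) + (-2250.00)(108.50) = 2669144.50 in³
X̄ = 4320948.50 / 32931.00 = 131.21 in
Ȳ = 2669144.50 / 32931.00 = 81.05 in

X̄ = 131.21 in, Ȳ = 81.05 in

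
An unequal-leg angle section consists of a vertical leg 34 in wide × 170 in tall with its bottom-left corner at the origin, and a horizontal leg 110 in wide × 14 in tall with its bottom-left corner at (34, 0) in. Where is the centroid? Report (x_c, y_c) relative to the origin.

vertical leg: A = 34 × 170 = 5780.00, centroid at (17.00, 85.00).
horizontal leg: A = 110 × 14 = 1540.00, centroid at (89.00, 7.00).
ΣA = 7320.00 in²
ΣAx_c = (5780.00)(17.00) + (1540.00)(89.00) = 235320.00 in³
ΣAy_c = (5780.00)(85.00) + (1540.00)(7.00) = 502080.00 in³
x_c = 235320.00 / 7320.00 = 32.15 in
y_c = 502080.00 / 7320.00 = 68.59 in

x_c = 32.15 in, y_c = 68.59 in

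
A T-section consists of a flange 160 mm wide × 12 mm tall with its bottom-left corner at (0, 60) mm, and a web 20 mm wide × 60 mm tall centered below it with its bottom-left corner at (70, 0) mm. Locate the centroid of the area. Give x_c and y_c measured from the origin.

Part | A | x̄ᵢ | ȳᵢ | A·x̄ᵢ | A·ȳᵢ
web | 1200.00 | 80.00 | 30.00 | 96000.00 | 36000.00
flange | 1920.00 | 80.00 | 66.00 | 153600.00 | 126720.00
Σ | 3120.00 |  |  | 249600.00 | 162720.00
x_c = 249600.00 / 3120.00 = 80.00 mm
y_c = 162720.00 / 3120.00 = 52.15 mm

x_c = 80.00 mm, y_c = 52.15 mm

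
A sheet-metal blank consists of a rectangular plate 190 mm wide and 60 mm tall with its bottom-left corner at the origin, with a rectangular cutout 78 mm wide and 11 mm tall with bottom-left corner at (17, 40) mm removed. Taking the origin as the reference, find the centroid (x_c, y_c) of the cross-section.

plate: A = 190 × 60 = 11400.00, centroid at (95.00, 30.00).
hole: A = −(78 × 11) = -858.00, centroid at (56.00, 45.50).
ΣA = 10542.00 mm², ΣAx_c = 1034952.00 mm³, ΣAy_c = 302961.00 mm³.
x_c = 1034952.00/10542.00 = 98.17 mm; y_c = 302961.00/10542.00 = 28.74 mm.

x_c = 98.17 mm, y_c = 28.74 mm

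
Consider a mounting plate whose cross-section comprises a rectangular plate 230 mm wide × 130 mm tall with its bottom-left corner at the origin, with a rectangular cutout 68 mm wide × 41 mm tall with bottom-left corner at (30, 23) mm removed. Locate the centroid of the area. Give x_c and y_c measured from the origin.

Part | A | x̄ᵢ | ȳᵢ | A·x̄ᵢ | A·ȳᵢ
plate | 29900.00 | 115.00 | 65.00 | 3438500.00 | 1943500.00
hole | -2788.00 | 64.00 | 43.50 | -178432.00 | -121278.00
Σ | 27112.00 |  |  | 3260068.00 | 1822222.00
x_c = 3260068.00 / 27112.00 = 120.24 mm
y_c = 1822222.00 / 27112.00 = 67.21 mm

x_c = 120.24 mm, y_c = 67.21 mm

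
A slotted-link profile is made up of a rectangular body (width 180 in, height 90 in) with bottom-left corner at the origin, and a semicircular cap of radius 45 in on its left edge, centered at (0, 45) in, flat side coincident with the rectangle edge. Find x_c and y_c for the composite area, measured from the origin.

rectangular body: A = 180 × 90 = 16200.00, centroid at (90.00, 45.00).
semicircular end: A = ½π·45² = 3180.86, centroid at (-19.10, 45.00).
ΣA = 19380.86 in²
ΣAx_c = (16200.00)(90.00) + (3180.86)(-19.10) = 1397250.00 in³
ΣAy_c = (16200.00)(45.00) + (3180.86)(45.00) = 872138.82 in³
x_c = 1397250.00 / 19380.86 = 72.09 in
y_c = 872138.82 / 19380.86 = 45.00 in

x_c = 72.09 in, y_c = 45.00 in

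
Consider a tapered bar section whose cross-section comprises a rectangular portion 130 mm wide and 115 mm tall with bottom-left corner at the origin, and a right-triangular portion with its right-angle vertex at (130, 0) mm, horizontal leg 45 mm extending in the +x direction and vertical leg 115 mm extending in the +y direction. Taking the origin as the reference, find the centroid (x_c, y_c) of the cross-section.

x_c = 76.80 mm, y_c = 54.67 mm

rectangular portion: A = 130 × 115 = 14950.00, centroid at (65.00, 57.50).
triangular portion: A = ½·45·115 = 2587.50, centroid at (145.00, 38.33).
ΣA = 17537.50 mm², ΣAx_c = 1346937.50 mm³, ΣAy_c = 958812.50 mm³.
x_c = 1346937.50/17537.50 = 76.80 mm; y_c = 958812.50/17537.50 = 54.67 mm.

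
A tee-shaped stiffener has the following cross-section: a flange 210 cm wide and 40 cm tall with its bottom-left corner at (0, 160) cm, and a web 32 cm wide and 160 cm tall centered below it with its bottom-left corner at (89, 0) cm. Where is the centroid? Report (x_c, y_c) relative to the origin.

web: A = 32 × 160 = 5120.00, centroid at (105.00, 80.00).
flange: A = 210 × 40 = 8400.00, centroid at (105.00, 180.00).
ΣA = 13520.00 cm²
ΣAx_c = (5120.00)(105.00) + (8400.00)(105.00) = 1419600.00 cm³
ΣAy_c = (5120.00)(80.00) + (8400.00)(180.00) = 1921600.00 cm³
x_c = 1419600.00 / 13520.00 = 105.00 cm
y_c = 1921600.00 / 13520.00 = 142.13 cm

x_c = 105.00 cm, y_c = 142.13 cm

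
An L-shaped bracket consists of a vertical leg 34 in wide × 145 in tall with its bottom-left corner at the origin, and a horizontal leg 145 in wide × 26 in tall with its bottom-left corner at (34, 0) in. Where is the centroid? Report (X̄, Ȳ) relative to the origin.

Part | A | x̄ᵢ | ȳᵢ | A·x̄ᵢ | A·ȳᵢ
vertical leg | 4930.00 | 17.00 | 72.50 | 83810.00 | 357425.00
horizontal leg | 3770.00 | 106.50 | 13.00 | 401505.00 | 49010.00
Σ | 8700.00 |  |  | 485315.00 | 406435.00
X̄ = 485315.00 / 8700.00 = 55.78 in
Ȳ = 406435.00 / 8700.00 = 46.72 in

X̄ = 55.78 in, Ȳ = 46.72 in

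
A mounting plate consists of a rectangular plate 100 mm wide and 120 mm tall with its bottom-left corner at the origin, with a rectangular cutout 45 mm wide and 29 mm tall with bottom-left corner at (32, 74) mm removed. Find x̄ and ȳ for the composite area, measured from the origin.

plate: A = 100 × 120 = 12000.00, centroid at (50.00, 60.00).
hole: A = −(45 × 29) = -1305.00, centroid at (54.50, 88.50).
ΣA = 10695.00 mm², ΣAx̄ = 528877.50 mm³, ΣAȳ = 604507.50 mm³.
x̄ = 528877.50/10695.00 = 49.45 mm; ȳ = 604507.50/10695.00 = 56.52 mm.

x̄ = 49.45 mm, ȳ = 56.52 mm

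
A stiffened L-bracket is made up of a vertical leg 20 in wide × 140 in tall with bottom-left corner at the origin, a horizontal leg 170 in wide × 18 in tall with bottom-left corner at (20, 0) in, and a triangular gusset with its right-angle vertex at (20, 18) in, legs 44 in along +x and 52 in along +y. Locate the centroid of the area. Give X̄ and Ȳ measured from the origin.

Part | A | x̄ᵢ | ȳᵢ | A·x̄ᵢ | A·ȳᵢ
vertical leg | 2800.00 | 10.00 | 70.00 | 28000.00 | 196000.00
horizontal leg | 3060.00 | 105.00 | 9.00 | 321300.00 | 27540.00
gusset | 1144.00 | 34.67 | 35.33 | 39658.67 | 40421.33
Σ | 7004.00 |  |  | 388958.67 | 263961.33
X̄ = 388958.67 / 7004.00 = 55.53 in
Ȳ = 263961.33 / 7004.00 = 37.69 in

X̄ = 55.53 in, Ȳ = 37.69 in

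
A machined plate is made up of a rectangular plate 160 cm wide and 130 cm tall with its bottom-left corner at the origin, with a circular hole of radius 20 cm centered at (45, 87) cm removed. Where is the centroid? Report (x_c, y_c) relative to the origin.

x_c = 82.25 cm, y_c = 63.59 cm

plate: A = 160 × 130 = 20800.00, centroid at (80.00, 65.00).
hole: A = −π·20² = -1256.64, centroid at (45.00, 87.00).
ΣA = 19543.36 cm²
ΣAx_c = (20800.00)(80.00) + (-1256.64)(45.00) = 1607451.33 cm³
ΣAy_c = (20800.00)(65.00) + (-1256.64)(87.00) = 1242672.58 cm³
x_c = 1607451.33 / 19543.36 = 82.25 cm
y_c = 1242672.58 / 19543.36 = 63.59 cm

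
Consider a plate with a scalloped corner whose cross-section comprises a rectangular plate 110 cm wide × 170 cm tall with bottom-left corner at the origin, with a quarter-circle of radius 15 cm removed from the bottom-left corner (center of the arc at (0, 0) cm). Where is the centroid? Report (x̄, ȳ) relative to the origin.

x̄ = 55.46 cm, ȳ = 85.75 cm

plate: A = 110 × 170 = 18700.00, centroid at (55.00, 85.00).
removed quarter-circle: A = −¼π·15² = -176.71, centroid at (6.37, 6.37).
ΣA = 18523.29 cm²
ΣAx̄ = (18700.00)(55.00) + (-176.71)(6.37) = 1027375.00 cm³
ΣAȳ = (18700.00)(85.00) + (-176.71)(6.37) = 1588375.00 cm³
x̄ = 1027375.00 / 18523.29 = 55.46 cm
ȳ = 1588375.00 / 18523.29 = 85.75 cm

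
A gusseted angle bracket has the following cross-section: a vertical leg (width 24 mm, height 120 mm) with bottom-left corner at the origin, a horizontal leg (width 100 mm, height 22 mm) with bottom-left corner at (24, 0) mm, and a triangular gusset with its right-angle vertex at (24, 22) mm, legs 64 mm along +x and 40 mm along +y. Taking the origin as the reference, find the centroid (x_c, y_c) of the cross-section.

Part | A | x̄ᵢ | ȳᵢ | A·x̄ᵢ | A·ȳᵢ
vertical leg | 2880.00 | 12.00 | 60.00 | 34560.00 | 172800.00
horizontal leg | 2200.00 | 74.00 | 11.00 | 162800.00 | 24200.00
gusset | 1280.00 | 45.33 | 35.33 | 58026.67 | 45226.67
Σ | 6360.00 |  |  | 255386.67 | 242226.67
x_c = 255386.67 / 6360.00 = 40.16 mm
y_c = 242226.67 / 6360.00 = 38.09 mm

x_c = 40.16 mm, y_c = 38.09 mm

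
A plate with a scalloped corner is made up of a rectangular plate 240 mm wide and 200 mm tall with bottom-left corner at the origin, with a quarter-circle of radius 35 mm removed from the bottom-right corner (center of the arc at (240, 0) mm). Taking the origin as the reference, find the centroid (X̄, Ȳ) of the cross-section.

plate: A = 240 × 200 = 48000.00, centroid at (120.00, 100.00).
removed quarter-circle: A = −¼π·35² = -962.11, centroid at (225.15, 14.85).
ΣA = 47037.89 mm²
ΣAX̄ = (48000.00)(120.00) + (-962.11)(225.15) = 5543384.61 mm³
ΣAȲ = (48000.00)(100.00) + (-962.11)(14.85) = 4785708.33 mm³
X̄ = 5543384.61 / 47037.89 = 117.85 mm
Ȳ = 4785708.33 / 47037.89 = 101.74 mm

X̄ = 117.85 mm, Ȳ = 101.74 mm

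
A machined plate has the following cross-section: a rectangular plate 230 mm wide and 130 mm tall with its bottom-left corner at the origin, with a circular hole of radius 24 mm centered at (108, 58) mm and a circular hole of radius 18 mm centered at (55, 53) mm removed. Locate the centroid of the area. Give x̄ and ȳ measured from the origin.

x̄ = 117.72 mm, ȳ = 65.92 mm

plate: A = 230 × 130 = 29900.00, centroid at (115.00, 65.00).
hole 1: A = −π·24² = -1809.56, centroid at (108.00, 58.00).
hole 2: A = −π·18² = -1017.88, centroid at (55.00, 53.00).
ΣA = 27072.57 mm², ΣAx̄ = 3187084.62 mm³, ΣAȳ = 1784598.24 mm³.
x̄ = 3187084.62/27072.57 = 117.72 mm; ȳ = 1784598.24/27072.57 = 65.92 mm.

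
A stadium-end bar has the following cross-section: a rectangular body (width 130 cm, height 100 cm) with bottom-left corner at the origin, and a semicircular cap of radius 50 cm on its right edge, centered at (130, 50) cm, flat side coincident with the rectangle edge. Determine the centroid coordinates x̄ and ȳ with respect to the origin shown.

x̄ = 85.00 cm, ȳ = 50.00 cm

rectangular body: A = 130 × 100 = 13000.00, centroid at (65.00, 50.00).
semicircular end: A = ½π·50² = 3926.99, centroid at (151.22, 50.00).
ΣA = 16926.99 cm²
ΣAx̄ = (13000.00)(65.00) + (3926.99)(151.22) = 1438842.14 cm³
ΣAȳ = (13000.00)(50.00) + (3926.99)(50.00) = 846349.54 cm³
x̄ = 1438842.14 / 16926.99 = 85.00 cm
ȳ = 846349.54 / 16926.99 = 50.00 cm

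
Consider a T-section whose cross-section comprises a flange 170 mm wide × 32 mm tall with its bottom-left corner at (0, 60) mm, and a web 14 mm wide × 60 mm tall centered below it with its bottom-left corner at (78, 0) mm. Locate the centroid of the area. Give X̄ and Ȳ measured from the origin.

Part | A | x̄ᵢ | ȳᵢ | A·x̄ᵢ | A·ȳᵢ
web | 840.00 | 85.00 | 30.00 | 71400.00 | 25200.00
flange | 5440.00 | 85.00 | 76.00 | 462400.00 | 413440.00
Σ | 6280.00 |  |  | 533800.00 | 438640.00
X̄ = 533800.00 / 6280.00 = 85.00 mm
Ȳ = 438640.00 / 6280.00 = 69.85 mm

X̄ = 85.00 mm, Ȳ = 69.85 mm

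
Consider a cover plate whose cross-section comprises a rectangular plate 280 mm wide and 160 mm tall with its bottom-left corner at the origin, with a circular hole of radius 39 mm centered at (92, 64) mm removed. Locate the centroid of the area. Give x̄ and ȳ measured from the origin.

x̄ = 145.73 mm, ȳ = 81.91 mm

plate: A = 280 × 160 = 44800.00, centroid at (140.00, 80.00).
hole: A = −π·39² = -4778.36, centroid at (92.00, 64.00).
ΣA = 40021.64 mm², ΣAx̄ = 5832390.66 mm³, ΣAȳ = 3278184.80 mm³.
x̄ = 5832390.66/40021.64 = 145.73 mm; ȳ = 3278184.80/40021.64 = 81.91 mm.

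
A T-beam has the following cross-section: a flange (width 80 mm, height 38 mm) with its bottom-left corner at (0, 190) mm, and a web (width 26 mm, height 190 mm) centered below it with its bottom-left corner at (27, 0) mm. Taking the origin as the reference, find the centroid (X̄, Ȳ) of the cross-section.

X̄ = 40.00 mm, Ȳ = 138.43 mm

Part | A | x̄ᵢ | ȳᵢ | A·x̄ᵢ | A·ȳᵢ
web | 4940.00 | 40.00 | 95.00 | 197600.00 | 469300.00
flange | 3040.00 | 40.00 | 209.00 | 121600.00 | 635360.00
Σ | 7980.00 |  |  | 319200.00 | 1104660.00
X̄ = 319200.00 / 7980.00 = 40.00 mm
Ȳ = 1104660.00 / 7980.00 = 138.43 mm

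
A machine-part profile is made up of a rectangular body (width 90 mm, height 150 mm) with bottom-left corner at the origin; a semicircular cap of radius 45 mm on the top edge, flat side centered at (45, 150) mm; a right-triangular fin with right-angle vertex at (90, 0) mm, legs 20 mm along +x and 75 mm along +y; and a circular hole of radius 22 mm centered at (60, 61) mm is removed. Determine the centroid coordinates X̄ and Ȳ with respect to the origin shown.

X̄ = 46.00 mm, Ȳ = 92.79 mm

rectangular body: A = 90 × 150 = 13500.00, centroid at (45.00, 75.00).
semicircular top: A = ½π·45² = 3180.86, centroid at (45.00, 169.10).
triangular fin: A = ½·20·75 = 750.00, centroid at (96.67, 25.00).
hole: A = −π·22² = -1520.53, centroid at (60.00, 61.00).
ΣA = 15910.33 mm²
ΣAX̄ = (13500.00)(45.00) + (3180.86)(45.00) + (750.00)(96.67) + (-1520.53)(60.00) = 731906.96 mm³
ΣAȲ = (13500.00)(75.00) + (3180.86)(169.10) + (750.00)(25.00) + (-1520.53)(61.00) = 1476377.00 mm³
X̄ = 731906.96 / 15910.33 = 46.00 mm
Ȳ = 1476377.00 / 15910.33 = 92.79 mm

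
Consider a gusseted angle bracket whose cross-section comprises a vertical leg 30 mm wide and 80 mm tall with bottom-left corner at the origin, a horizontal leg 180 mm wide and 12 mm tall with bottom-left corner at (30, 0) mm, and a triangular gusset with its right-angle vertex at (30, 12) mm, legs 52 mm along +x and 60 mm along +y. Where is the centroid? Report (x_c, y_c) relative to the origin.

vertical leg: A = 30 × 80 = 2400.00, centroid at (15.00, 40.00).
horizontal leg: A = 180 × 12 = 2160.00, centroid at (120.00, 6.00).
gusset: A = ½·52·60 = 1560.00, centroid at (47.33, 32.00).
ΣA = 6120.00 mm², ΣAx_c = 369040.00 mm³, ΣAy_c = 158880.00 mm³.
x_c = 369040.00/6120.00 = 60.30 mm; y_c = 158880.00/6120.00 = 25.96 mm.

x_c = 60.30 mm, y_c = 25.96 mm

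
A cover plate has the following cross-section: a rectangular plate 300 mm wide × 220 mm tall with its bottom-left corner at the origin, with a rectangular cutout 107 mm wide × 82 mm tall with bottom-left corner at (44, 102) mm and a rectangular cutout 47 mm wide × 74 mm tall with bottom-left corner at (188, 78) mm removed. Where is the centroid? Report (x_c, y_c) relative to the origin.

Part | A | x̄ᵢ | ȳᵢ | A·x̄ᵢ | A·ȳᵢ
plate | 66000.00 | 150.00 | 110.00 | 9900000.00 | 7260000.00
hole 1 | -8774.00 | 97.50 | 143.00 | -855465.00 | -1254682.00
hole 2 | -3478.00 | 211.50 | 115.00 | -735597.00 | -399970.00
Σ | 53748.00 |  |  | 8308938.00 | 5605348.00
x_c = 8308938.00 / 53748.00 = 154.59 mm
y_c = 5605348.00 / 53748.00 = 104.29 mm

x_c = 154.59 mm, y_c = 104.29 mm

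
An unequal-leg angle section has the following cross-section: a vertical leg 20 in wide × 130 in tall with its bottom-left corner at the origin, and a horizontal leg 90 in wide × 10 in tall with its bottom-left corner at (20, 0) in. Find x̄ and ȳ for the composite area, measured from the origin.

x̄ = 24.14 in, ȳ = 49.57 in

vertical leg: A = 20 × 130 = 2600.00, centroid at (10.00, 65.00).
horizontal leg: A = 90 × 10 = 900.00, centroid at (65.00, 5.00).
ΣA = 3500.00 in², ΣAx̄ = 84500.00 in³, ΣAȳ = 173500.00 in³.
x̄ = 84500.00/3500.00 = 24.14 in; ȳ = 173500.00/3500.00 = 49.57 in.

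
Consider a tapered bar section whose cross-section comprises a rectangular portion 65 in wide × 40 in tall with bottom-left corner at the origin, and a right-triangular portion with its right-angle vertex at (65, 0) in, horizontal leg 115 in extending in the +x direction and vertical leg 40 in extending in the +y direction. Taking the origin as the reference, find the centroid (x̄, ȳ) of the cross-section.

x̄ = 65.75 in, ȳ = 16.87 in

rectangular portion: A = 65 × 40 = 2600.00, centroid at (32.50, 20.00).
triangular portion: A = ½·115·40 = 2300.00, centroid at (103.33, 13.33).
ΣA = 4900.00 in², ΣAx̄ = 322166.67 in³, ΣAȳ = 82666.67 in³.
x̄ = 322166.67/4900.00 = 65.75 in; ȳ = 82666.67/4900.00 = 16.87 in.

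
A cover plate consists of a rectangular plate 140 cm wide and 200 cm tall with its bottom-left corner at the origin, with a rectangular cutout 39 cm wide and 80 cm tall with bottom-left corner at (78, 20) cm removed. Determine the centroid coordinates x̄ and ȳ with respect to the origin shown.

plate: A = 140 × 200 = 28000.00, centroid at (70.00, 100.00).
hole: A = −(39 × 80) = -3120.00, centroid at (97.50, 60.00).
ΣA = 24880.00 cm²
ΣAx̄ = (28000.00)(70.00) + (-3120.00)(97.50) = 1655800.00 cm³
ΣAȳ = (28000.00)(100.00) + (-3120.00)(60.00) = 2612800.00 cm³
x̄ = 1655800.00 / 24880.00 = 66.55 cm
ȳ = 2612800.00 / 24880.00 = 105.02 cm

x̄ = 66.55 cm, ȳ = 105.02 cm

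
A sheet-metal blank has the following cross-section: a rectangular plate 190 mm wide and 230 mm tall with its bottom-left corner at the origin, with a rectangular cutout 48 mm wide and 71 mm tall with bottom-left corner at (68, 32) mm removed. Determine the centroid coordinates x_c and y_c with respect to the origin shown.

Part | A | x̄ᵢ | ȳᵢ | A·x̄ᵢ | A·ȳᵢ
plate | 43700.00 | 95.00 | 115.00 | 4151500.00 | 5025500.00
hole | -3408.00 | 92.00 | 67.50 | -313536.00 | -230040.00
Σ | 40292.00 |  |  | 3837964.00 | 4795460.00
x_c = 3837964.00 / 40292.00 = 95.25 mm
y_c = 4795460.00 / 40292.00 = 119.02 mm

x_c = 95.25 mm, y_c = 119.02 mm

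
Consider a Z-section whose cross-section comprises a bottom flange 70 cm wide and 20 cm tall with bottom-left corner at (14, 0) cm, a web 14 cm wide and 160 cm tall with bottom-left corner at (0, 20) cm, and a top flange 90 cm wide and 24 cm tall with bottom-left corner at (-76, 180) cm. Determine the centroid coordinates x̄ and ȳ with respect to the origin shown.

x̄ = 2.99 cm, ȳ = 112.54 cm

bottom flange: A = 70 × 20 = 1400.00, centroid at (49.00, 10.00).
web: A = 14 × 160 = 2240.00, centroid at (7.00, 100.00).
top flange: A = 90 × 24 = 2160.00, centroid at (-31.00, 192.00).
ΣA = 5800.00 cm², ΣAx̄ = 17320.00 cm³, ΣAȳ = 652720.00 cm³.
x̄ = 17320.00/5800.00 = 2.99 cm; ȳ = 652720.00/5800.00 = 112.54 cm.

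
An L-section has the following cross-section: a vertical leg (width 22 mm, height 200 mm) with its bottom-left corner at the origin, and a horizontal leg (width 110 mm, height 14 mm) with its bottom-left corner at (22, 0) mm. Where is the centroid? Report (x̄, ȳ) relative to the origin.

Part | A | x̄ᵢ | ȳᵢ | A·x̄ᵢ | A·ȳᵢ
vertical leg | 4400.00 | 11.00 | 100.00 | 48400.00 | 440000.00
horizontal leg | 1540.00 | 77.00 | 7.00 | 118580.00 | 10780.00
Σ | 5940.00 |  |  | 166980.00 | 450780.00
x̄ = 166980.00 / 5940.00 = 28.11 mm
ȳ = 450780.00 / 5940.00 = 75.89 mm

x̄ = 28.11 mm, ȳ = 75.89 mm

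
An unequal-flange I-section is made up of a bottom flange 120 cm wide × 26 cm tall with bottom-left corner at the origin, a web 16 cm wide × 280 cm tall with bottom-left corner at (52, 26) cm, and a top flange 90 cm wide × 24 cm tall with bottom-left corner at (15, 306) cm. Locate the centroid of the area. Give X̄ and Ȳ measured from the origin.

bottom flange: A = 120 × 26 = 3120.00, centroid at (60.00, 13.00).
web: A = 16 × 280 = 4480.00, centroid at (60.00, 166.00).
top flange: A = 90 × 24 = 2160.00, centroid at (60.00, 318.00).
ΣA = 9760.00 cm²
ΣAX̄ = (3120.00)(60.00) + (4480.00)(60.00) + (2160.00)(60.00) = 585600.00 cm³
ΣAȲ = (3120.00)(13.00) + (4480.00)(166.00) + (2160.00)(318.00) = 1471120.00 cm³
X̄ = 585600.00 / 9760.00 = 60.00 cm
Ȳ = 1471120.00 / 9760.00 = 150.73 cm

X̄ = 60.00 cm, Ȳ = 150.73 cm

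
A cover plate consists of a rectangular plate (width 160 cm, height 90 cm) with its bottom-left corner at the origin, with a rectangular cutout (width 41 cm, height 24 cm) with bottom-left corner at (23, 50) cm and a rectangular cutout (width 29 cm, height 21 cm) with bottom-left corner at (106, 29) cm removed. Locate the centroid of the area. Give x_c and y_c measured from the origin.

x_c = 80.88 cm, y_c = 43.96 cm

plate: A = 160 × 90 = 14400.00, centroid at (80.00, 45.00).
hole 1: A = −(41 × 24) = -984.00, centroid at (43.50, 62.00).
hole 2: A = −(29 × 21) = -609.00, centroid at (120.50, 39.50).
ΣA = 12807.00 cm²
ΣAx_c = (14400.00)(80.00) + (-984.00)(43.50) + (-609.00)(120.50) = 1035811.50 cm³
ΣAy_c = (14400.00)(45.00) + (-984.00)(62.00) + (-609.00)(39.50) = 562936.50 cm³
x_c = 1035811.50 / 12807.00 = 80.88 cm
y_c = 562936.50 / 12807.00 = 43.96 cm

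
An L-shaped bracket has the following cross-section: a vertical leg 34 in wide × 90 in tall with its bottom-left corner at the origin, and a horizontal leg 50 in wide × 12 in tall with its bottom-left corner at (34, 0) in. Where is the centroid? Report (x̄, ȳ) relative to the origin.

vertical leg: A = 34 × 90 = 3060.00, centroid at (17.00, 45.00).
horizontal leg: A = 50 × 12 = 600.00, centroid at (59.00, 6.00).
ΣA = 3660.00 in²
ΣAx̄ = (3060.00)(17.00) + (600.00)(59.00) = 87420.00 in³
ΣAȳ = (3060.00)(45.00) + (600.00)(6.00) = 141300.00 in³
x̄ = 87420.00 / 3660.00 = 23.89 in
ȳ = 141300.00 / 3660.00 = 38.61 in

x̄ = 23.89 in, ȳ = 38.61 in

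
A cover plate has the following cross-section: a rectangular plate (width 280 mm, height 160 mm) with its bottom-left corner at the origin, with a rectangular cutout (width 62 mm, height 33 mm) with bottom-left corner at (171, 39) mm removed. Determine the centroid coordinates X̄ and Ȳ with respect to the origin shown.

X̄ = 137.03 mm, Ȳ = 81.17 mm

Part | A | x̄ᵢ | ȳᵢ | A·x̄ᵢ | A·ȳᵢ
plate | 44800.00 | 140.00 | 80.00 | 6272000.00 | 3584000.00
hole | -2046.00 | 202.00 | 55.50 | -413292.00 | -113553.00
Σ | 42754.00 |  |  | 5858708.00 | 3470447.00
X̄ = 5858708.00 / 42754.00 = 137.03 mm
Ȳ = 3470447.00 / 42754.00 = 81.17 mm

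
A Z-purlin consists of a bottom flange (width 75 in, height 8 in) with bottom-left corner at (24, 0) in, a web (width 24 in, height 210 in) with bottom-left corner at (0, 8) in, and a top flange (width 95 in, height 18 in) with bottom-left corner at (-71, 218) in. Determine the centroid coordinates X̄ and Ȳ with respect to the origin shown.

bottom flange: A = 75 × 8 = 600.00, centroid at (61.50, 4.00).
web: A = 24 × 210 = 5040.00, centroid at (12.00, 113.00).
top flange: A = 95 × 18 = 1710.00, centroid at (-23.50, 227.00).
ΣA = 7350.00 in², ΣAX̄ = 57195.00 in³, ΣAȲ = 960090.00 in³.
X̄ = 57195.00/7350.00 = 7.78 in; Ȳ = 960090.00/7350.00 = 130.62 in.

X̄ = 7.78 in, Ȳ = 130.62 in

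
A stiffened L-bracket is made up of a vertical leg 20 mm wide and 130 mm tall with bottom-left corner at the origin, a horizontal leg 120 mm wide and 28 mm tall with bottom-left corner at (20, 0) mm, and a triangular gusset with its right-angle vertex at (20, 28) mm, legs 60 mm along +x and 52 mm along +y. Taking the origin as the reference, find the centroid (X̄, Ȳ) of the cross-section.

X̄ = 47.50 mm, Ȳ = 38.13 mm

vertical leg: A = 20 × 130 = 2600.00, centroid at (10.00, 65.00).
horizontal leg: A = 120 × 28 = 3360.00, centroid at (80.00, 14.00).
gusset: A = ½·60·52 = 1560.00, centroid at (40.00, 45.33).
ΣA = 7520.00 mm², ΣAX̄ = 357200.00 mm³, ΣAȲ = 286760.00 mm³.
X̄ = 357200.00/7520.00 = 47.50 mm; Ȳ = 286760.00/7520.00 = 38.13 mm.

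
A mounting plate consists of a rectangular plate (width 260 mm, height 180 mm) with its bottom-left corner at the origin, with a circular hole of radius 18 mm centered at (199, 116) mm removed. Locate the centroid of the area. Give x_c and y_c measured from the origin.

Part | A | x̄ᵢ | ȳᵢ | A·x̄ᵢ | A·ȳᵢ
plate | 46800.00 | 130.00 | 90.00 | 6084000.00 | 4212000.00
hole | -1017.88 | 199.00 | 116.00 | -202557.33 | -118073.62
Σ | 45782.12 |  |  | 5881442.67 | 4093926.38
x_c = 5881442.67 / 45782.12 = 128.47 mm
y_c = 4093926.38 / 45782.12 = 89.42 mm

x_c = 128.47 mm, y_c = 89.42 mm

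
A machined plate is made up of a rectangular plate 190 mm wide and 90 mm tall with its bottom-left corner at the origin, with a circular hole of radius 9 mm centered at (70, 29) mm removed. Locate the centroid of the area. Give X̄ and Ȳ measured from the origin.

Part | A | x̄ᵢ | ȳᵢ | A·x̄ᵢ | A·ȳᵢ
plate | 17100.00 | 95.00 | 45.00 | 1624500.00 | 769500.00
hole | -254.47 | 70.00 | 29.00 | -17812.83 | -7379.60
Σ | 16845.53 |  |  | 1606687.17 | 762120.40
X̄ = 1606687.17 / 16845.53 = 95.38 mm
Ȳ = 762120.40 / 16845.53 = 45.24 mm

X̄ = 95.38 mm, Ȳ = 45.24 mm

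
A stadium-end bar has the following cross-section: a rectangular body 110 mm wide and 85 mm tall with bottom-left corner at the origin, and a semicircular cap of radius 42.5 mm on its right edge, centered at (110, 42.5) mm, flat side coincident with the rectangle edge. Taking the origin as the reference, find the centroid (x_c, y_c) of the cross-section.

x_c = 72.00 mm, y_c = 42.50 mm

rectangular body: A = 110 × 85 = 9350.00, centroid at (55.00, 42.50).
semicircular end: A = ½π·42.5² = 2837.25, centroid at (128.04, 42.50).
ΣA = 12187.25 mm²
ΣAx_c = (9350.00)(55.00) + (2837.25)(128.04) = 877524.68 mm³
ΣAy_c = (9350.00)(42.50) + (2837.25)(42.50) = 517958.16 mm³
x_c = 877524.68 / 12187.25 = 72.00 mm
y_c = 517958.16 / 12187.25 = 42.50 mm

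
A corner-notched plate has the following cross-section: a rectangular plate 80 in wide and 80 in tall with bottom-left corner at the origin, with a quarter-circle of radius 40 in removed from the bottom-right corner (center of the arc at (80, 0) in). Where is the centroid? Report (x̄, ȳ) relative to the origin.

plate: A = 80 × 80 = 6400.00, centroid at (40.00, 40.00).
removed quarter-circle: A = −¼π·40² = -1256.64, centroid at (63.02, 16.98).
ΣA = 5143.36 in²
ΣAx̄ = (6400.00)(40.00) + (-1256.64)(63.02) = 176802.37 in³
ΣAȳ = (6400.00)(40.00) + (-1256.64)(16.98) = 234666.67 in³
x̄ = 176802.37 / 5143.36 = 34.37 in
ȳ = 234666.67 / 5143.36 = 45.63 in

x̄ = 34.37 in, ȳ = 45.63 in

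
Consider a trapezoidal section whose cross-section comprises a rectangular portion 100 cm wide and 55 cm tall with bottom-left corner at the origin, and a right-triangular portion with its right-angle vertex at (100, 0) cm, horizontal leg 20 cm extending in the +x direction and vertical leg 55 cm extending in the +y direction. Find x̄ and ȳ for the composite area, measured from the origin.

Part | A | x̄ᵢ | ȳᵢ | A·x̄ᵢ | A·ȳᵢ
rectangular portion | 5500.00 | 50.00 | 27.50 | 275000.00 | 151250.00
triangular portion | 550.00 | 106.67 | 18.33 | 58666.67 | 10083.33
Σ | 6050.00 |  |  | 333666.67 | 161333.33
x̄ = 333666.67 / 6050.00 = 55.15 cm
ȳ = 161333.33 / 6050.00 = 26.67 cm

x̄ = 55.15 cm, ȳ = 26.67 cm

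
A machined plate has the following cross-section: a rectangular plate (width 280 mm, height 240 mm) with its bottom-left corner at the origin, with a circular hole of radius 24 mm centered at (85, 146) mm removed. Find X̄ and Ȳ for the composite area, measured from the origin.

X̄ = 141.52 mm, Ȳ = 119.28 mm

plate: A = 280 × 240 = 67200.00, centroid at (140.00, 120.00).
hole: A = −π·24² = -1809.56, centroid at (85.00, 146.00).
ΣA = 65390.44 mm²
ΣAX̄ = (67200.00)(140.00) + (-1809.56)(85.00) = 9254187.62 mm³
ΣAȲ = (67200.00)(120.00) + (-1809.56)(146.00) = 7799804.62 mm³
X̄ = 9254187.62 / 65390.44 = 141.52 mm
Ȳ = 7799804.62 / 65390.44 = 119.28 mm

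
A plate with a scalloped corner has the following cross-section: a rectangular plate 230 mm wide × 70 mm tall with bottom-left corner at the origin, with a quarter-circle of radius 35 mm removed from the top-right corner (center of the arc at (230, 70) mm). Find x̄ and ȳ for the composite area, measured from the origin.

x̄ = 108.64 mm, ȳ = 33.72 mm

plate: A = 230 × 70 = 16100.00, centroid at (115.00, 35.00).
removed quarter-circle: A = −¼π·35² = -962.11, centroid at (215.15, 55.15).
ΣA = 15137.89 mm²
ΣAx̄ = (16100.00)(115.00) + (-962.11)(215.15) = 1644505.73 mm³
ΣAȳ = (16100.00)(35.00) + (-962.11)(55.15) = 510443.77 mm³
x̄ = 1644505.73 / 15137.89 = 108.64 mm
ȳ = 510443.77 / 15137.89 = 33.72 mm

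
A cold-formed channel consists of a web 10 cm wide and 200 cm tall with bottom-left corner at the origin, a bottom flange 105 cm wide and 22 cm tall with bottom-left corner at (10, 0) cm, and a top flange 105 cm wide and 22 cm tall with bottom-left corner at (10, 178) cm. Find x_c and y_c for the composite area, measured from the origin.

web: A = 10 × 200 = 2000.00, centroid at (5.00, 100.00).
bottom flange: A = 105 × 22 = 2310.00, centroid at (62.50, 11.00).
top flange: A = 105 × 22 = 2310.00, centroid at (62.50, 189.00).
ΣA = 6620.00 cm²
ΣAx_c = (2000.00)(5.00) + (2310.00)(62.50) + (2310.00)(62.50) = 298750.00 cm³
ΣAy_c = (2000.00)(100.00) + (2310.00)(11.00) + (2310.00)(189.00) = 662000.00 cm³
x_c = 298750.00 / 6620.00 = 45.13 cm
y_c = 662000.00 / 6620.00 = 100.00 cm

x_c = 45.13 cm, y_c = 100.00 cm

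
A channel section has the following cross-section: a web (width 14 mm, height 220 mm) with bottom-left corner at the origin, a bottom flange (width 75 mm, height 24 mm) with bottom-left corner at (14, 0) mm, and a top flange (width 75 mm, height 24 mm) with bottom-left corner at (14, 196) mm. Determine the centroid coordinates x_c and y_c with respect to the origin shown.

Part | A | x̄ᵢ | ȳᵢ | A·x̄ᵢ | A·ȳᵢ
web | 3080.00 | 7.00 | 110.00 | 21560.00 | 338800.00
bottom flange | 1800.00 | 51.50 | 12.00 | 92700.00 | 21600.00
top flange | 1800.00 | 51.50 | 208.00 | 92700.00 | 374400.00
Σ | 6680.00 |  |  | 206960.00 | 734800.00
x_c = 206960.00 / 6680.00 = 30.98 mm
y_c = 734800.00 / 6680.00 = 110.00 mm

x_c = 30.98 mm, y_c = 110.00 mm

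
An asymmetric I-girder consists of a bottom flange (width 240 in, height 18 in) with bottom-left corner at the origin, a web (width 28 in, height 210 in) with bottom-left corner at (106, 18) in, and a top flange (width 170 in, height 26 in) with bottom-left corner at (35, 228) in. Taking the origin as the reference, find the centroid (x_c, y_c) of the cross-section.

x_c = 120.00 in, y_c = 124.99 in

Part | A | x̄ᵢ | ȳᵢ | A·x̄ᵢ | A·ȳᵢ
bottom flange | 4320.00 | 120.00 | 9.00 | 518400.00 | 38880.00
web | 5880.00 | 120.00 | 123.00 | 705600.00 | 723240.00
top flange | 4420.00 | 120.00 | 241.00 | 530400.00 | 1065220.00
Σ | 14620.00 |  |  | 1754400.00 | 1827340.00
x_c = 1754400.00 / 14620.00 = 120.00 in
y_c = 1827340.00 / 14620.00 = 124.99 in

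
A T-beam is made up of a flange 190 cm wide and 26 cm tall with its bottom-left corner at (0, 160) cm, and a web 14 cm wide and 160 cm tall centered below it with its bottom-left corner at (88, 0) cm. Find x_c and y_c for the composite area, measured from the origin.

web: A = 14 × 160 = 2240.00, centroid at (95.00, 80.00).
flange: A = 190 × 26 = 4940.00, centroid at (95.00, 173.00).
ΣA = 7180.00 cm², ΣAx_c = 682100.00 cm³, ΣAy_c = 1033820.00 cm³.
x_c = 682100.00/7180.00 = 95.00 cm; y_c = 1033820.00/7180.00 = 143.99 cm.

x_c = 95.00 cm, y_c = 143.99 cm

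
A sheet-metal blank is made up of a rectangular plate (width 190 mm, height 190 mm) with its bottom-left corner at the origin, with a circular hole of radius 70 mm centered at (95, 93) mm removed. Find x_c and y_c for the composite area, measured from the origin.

x_c = 95.00 mm, y_c = 96.49 mm

plate: A = 190 × 190 = 36100.00, centroid at (95.00, 95.00).
hole: A = −π·70² = -15393.80, centroid at (95.00, 93.00).
ΣA = 20706.20 mm²
ΣAx_c = (36100.00)(95.00) + (-15393.80)(95.00) = 1967088.62 mm³
ΣAy_c = (36100.00)(95.00) + (-15393.80)(93.00) = 1997876.23 mm³
x_c = 1967088.62 / 20706.20 = 95.00 mm
y_c = 1997876.23 / 20706.20 = 96.49 mm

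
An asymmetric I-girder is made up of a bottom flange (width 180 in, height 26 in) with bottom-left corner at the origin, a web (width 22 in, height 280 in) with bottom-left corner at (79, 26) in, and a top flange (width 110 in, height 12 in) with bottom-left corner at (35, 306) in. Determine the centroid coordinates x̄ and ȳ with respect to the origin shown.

x̄ = 90.00 in, ȳ = 122.96 in

bottom flange: A = 180 × 26 = 4680.00, centroid at (90.00, 13.00).
web: A = 22 × 280 = 6160.00, centroid at (90.00, 166.00).
top flange: A = 110 × 12 = 1320.00, centroid at (90.00, 312.00).
ΣA = 12160.00 in², ΣAx̄ = 1094400.00 in³, ΣAȳ = 1495240.00 in³.
x̄ = 1094400.00/12160.00 = 90.00 in; ȳ = 1495240.00/12160.00 = 122.96 in.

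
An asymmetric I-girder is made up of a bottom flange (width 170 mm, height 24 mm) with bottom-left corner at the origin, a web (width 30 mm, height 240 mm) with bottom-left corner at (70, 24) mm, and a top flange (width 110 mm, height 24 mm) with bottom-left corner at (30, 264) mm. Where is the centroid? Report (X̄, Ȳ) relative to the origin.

Part | A | x̄ᵢ | ȳᵢ | A·x̄ᵢ | A·ȳᵢ
bottom flange | 4080.00 | 85.00 | 12.00 | 346800.00 | 48960.00
web | 7200.00 | 85.00 | 144.00 | 612000.00 | 1036800.00
top flange | 2640.00 | 85.00 | 276.00 | 224400.00 | 728640.00
Σ | 13920.00 |  |  | 1183200.00 | 1814400.00
X̄ = 1183200.00 / 13920.00 = 85.00 mm
Ȳ = 1814400.00 / 13920.00 = 130.34 mm

X̄ = 85.00 mm, Ȳ = 130.34 mm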